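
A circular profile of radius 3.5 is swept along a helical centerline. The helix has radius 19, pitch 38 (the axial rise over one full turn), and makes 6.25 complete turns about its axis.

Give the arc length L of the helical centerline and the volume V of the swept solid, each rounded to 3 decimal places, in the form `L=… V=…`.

L=783.016 V=30133.976

2πR = 2π·19 = 119.380521
per-turn = √(119.380521² + 38²) = √(14251.7088 + 1444) = √15695.7088 = 125.282516
L = 6.25 × 125.282516 = 783.015724
V = π·3.5² × L = 38.484510 × 783.015724 = 30133.976446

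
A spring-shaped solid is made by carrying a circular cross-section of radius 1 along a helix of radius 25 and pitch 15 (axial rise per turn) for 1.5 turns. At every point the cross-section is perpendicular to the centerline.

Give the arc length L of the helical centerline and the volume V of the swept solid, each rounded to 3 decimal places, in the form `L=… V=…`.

L=236.691 V=743.588

2πR = 2π·25 = 157.079633
per-turn = √(157.079633² + 15²) = √(24674.0110 + 225) = √24899.0110 = 157.794205
L = 1.5 × 157.794205 = 236.691307
V = π·1² × L = 3.141593 × 236.691307 = 743.587671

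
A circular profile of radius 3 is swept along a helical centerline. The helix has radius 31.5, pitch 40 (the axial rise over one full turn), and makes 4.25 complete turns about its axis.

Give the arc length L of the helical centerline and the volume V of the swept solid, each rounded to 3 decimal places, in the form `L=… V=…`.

L=858.168 V=24264.133

2πR = 2π·31.5 = 197.920337
per-turn = √(197.920337² + 40²) = √(39172.4599 + 1600) = √40772.4599 = 201.921915
L = 4.25 × 201.921915 = 858.168140
V = π·3² × L = 28.274334 × 858.168140 = 24264.132515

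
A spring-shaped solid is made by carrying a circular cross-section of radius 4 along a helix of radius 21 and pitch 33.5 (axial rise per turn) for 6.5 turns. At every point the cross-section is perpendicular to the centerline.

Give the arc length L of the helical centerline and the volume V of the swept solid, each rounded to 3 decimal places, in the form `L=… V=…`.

2πR = 2π·21 = 131.946891
per-turn = √(131.946891² + 33.5²) = √(17409.9822 + 1122.25) = √18532.2322 = 136.133141
L = 6.5 × 136.133141 = 884.865419
V = π·4² × L = 50.265482 × 884.865419 = 44478.187172

L=884.865 V=44478.187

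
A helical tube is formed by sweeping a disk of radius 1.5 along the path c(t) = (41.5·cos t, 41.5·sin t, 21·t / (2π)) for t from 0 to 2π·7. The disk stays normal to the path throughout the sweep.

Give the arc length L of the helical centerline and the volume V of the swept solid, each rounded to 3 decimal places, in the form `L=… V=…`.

L=1831.175 V=12943.815

2πR = 2π·41.5 = 260.752190
per-turn = √(260.752190² + 21²) = √(67991.7047 + 441) = √68432.7047 = 261.596454
L = 7 × 261.596454 = 1831.175178
V = π·1.5² × L = 7.068583 × 1831.175178 = 12943.814592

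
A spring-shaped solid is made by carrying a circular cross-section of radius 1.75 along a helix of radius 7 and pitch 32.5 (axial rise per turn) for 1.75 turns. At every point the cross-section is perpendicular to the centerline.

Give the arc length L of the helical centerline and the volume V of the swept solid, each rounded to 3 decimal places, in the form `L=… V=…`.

L=95.703 V=920.767

2πR = 2π·7 = 43.982297
per-turn = √(43.982297² + 32.5²) = √(1934.4425 + 1056.25) = √2990.6925 = 54.687224
L = 1.75 × 54.687224 = 95.702642
V = π·1.75² × L = 9.621128 × 95.702642 = 920.767320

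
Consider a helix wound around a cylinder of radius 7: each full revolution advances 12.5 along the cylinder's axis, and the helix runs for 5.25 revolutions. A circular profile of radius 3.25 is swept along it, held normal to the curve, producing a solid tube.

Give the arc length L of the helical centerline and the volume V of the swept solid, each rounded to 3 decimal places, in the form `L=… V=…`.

L=240.051 V=7965.645

2πR = 2π·7 = 43.982297
per-turn = √(43.982297² + 12.5²) = √(1934.4425 + 156.25) = √2090.6925 = 45.724091
L = 5.25 × 45.724091 = 240.051476
V = π·3.25² × L = 33.183072 × 240.051476 = 7965.645500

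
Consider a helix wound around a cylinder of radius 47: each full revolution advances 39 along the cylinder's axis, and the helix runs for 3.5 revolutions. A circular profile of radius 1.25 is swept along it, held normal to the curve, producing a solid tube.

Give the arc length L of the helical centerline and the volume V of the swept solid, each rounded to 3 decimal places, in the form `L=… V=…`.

L=1042.558 V=5117.647

2πR = 2π·47 = 295.309709
per-turn = √(295.309709² + 39²) = √(87207.8245 + 1521) = √88728.8245 = 297.873840
L = 3.5 × 297.873840 = 1042.558440
V = π·1.25² × L = 4.908739 × 1042.558440 = 5117.646773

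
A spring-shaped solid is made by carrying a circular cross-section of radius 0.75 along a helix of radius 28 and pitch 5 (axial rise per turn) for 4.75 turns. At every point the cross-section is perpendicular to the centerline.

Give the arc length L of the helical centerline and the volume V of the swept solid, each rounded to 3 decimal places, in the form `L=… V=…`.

L=836.001 V=1477.336

2πR = 2π·28 = 175.929189
per-turn = √(175.929189² + 5²) = √(30951.0794 + 25) = √30976.0794 = 176.000226
L = 4.75 × 176.000226 = 836.001071
V = π·0.75² × L = 1.767146 × 836.001071 = 1477.335839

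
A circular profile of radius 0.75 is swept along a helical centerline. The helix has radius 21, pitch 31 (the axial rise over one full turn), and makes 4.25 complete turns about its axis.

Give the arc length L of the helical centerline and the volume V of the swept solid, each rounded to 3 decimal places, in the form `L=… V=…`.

2πR = 2π·21 = 131.946891
per-turn = √(131.946891² + 31²) = √(17409.9822 + 961) = √18370.9822 = 135.539596
L = 4.25 × 135.539596 = 576.043284
V = π·0.75² × L = 1.767146 × 576.043284 = 1017.952509

L=576.043 V=1017.953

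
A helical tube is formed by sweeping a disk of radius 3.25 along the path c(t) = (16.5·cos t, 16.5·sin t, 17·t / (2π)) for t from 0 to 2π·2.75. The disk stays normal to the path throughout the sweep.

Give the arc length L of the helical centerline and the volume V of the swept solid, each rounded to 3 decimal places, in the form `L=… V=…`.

L=288.907 V=9586.825

2πR = 2π·16.5 = 103.672558
per-turn = √(103.672558² + 17²) = √(10747.9992 + 289) = √11036.9992 = 105.057123
L = 2.75 × 105.057123 = 288.907090
V = π·3.25² × L = 33.183072 × 288.907090 = 9586.824871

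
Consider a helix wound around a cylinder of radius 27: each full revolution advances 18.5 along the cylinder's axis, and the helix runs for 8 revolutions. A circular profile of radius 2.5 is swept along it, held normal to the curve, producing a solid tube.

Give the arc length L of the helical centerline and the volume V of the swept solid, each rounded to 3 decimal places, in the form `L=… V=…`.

2πR = 2π·27 = 169.646003
per-turn = √(169.646003² + 18.5²) = √(28779.7664 + 342.25) = √29122.0164 = 170.651740
L = 8 × 170.651740 = 1365.213922
V = π·2.5² × L = 19.634954 × 1365.213922 = 26805.912667

L=1365.214 V=26805.913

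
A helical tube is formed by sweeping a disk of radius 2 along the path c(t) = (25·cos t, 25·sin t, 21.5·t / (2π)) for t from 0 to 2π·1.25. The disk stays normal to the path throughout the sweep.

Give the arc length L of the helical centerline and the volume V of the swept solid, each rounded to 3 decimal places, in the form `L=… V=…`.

L=198.180 V=2490.406

2πR = 2π·25 = 157.079633
per-turn = √(157.079633² + 21.5²) = √(24674.0110 + 462.25) = √25136.2610 = 158.544193
L = 1.25 × 158.544193 = 198.180241
V = π·2² × L = 12.566371 × 198.180241 = 2490.406353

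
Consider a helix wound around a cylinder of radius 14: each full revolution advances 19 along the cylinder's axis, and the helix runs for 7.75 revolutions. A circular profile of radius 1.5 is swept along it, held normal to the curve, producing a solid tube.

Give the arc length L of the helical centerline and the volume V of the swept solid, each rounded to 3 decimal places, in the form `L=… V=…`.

L=697.447 V=4929.963

2πR = 2π·14 = 87.964594
per-turn = √(87.964594² + 19²) = √(7737.7699 + 361) = √8098.7699 = 89.993166
L = 7.75 × 89.993166 = 697.447033
V = π·1.5² × L = 7.068583 × 697.447033 = 4929.962571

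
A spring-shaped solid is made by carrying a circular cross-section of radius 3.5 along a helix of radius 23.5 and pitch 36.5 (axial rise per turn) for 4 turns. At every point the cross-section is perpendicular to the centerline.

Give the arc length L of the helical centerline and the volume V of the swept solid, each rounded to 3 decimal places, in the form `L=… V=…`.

L=608.397 V=23413.873

2πR = 2π·23.5 = 147.654855
per-turn = √(147.654855² + 36.5²) = √(21801.9561 + 1332.25) = √23134.2061 = 152.099330
L = 4 × 152.099330 = 608.397319
V = π·3.5² × L = 38.484510 × 608.397319 = 23413.872717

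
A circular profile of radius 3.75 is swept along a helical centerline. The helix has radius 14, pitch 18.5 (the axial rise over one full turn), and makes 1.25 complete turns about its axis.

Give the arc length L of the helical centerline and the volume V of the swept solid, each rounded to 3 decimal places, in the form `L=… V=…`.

2πR = 2π·14 = 87.964594
per-turn = √(87.964594² + 18.5²) = √(7737.7699 + 342.25) = √8080.0199 = 89.888931
L = 1.25 × 89.888931 = 112.361163
V = π·3.75² × L = 44.178647 × 112.361163 = 4963.964135

L=112.361 V=4963.964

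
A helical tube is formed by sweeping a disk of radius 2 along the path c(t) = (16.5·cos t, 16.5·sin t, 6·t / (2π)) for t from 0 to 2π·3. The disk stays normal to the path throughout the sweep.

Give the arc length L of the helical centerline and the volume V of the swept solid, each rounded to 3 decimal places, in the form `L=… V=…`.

2πR = 2π·16.5 = 103.672558
per-turn = √(103.672558² + 6²) = √(10747.9992 + 36) = √10783.9992 = 103.846036
L = 3 × 103.846036 = 311.538108
V = π·2² × L = 12.566371 × 311.538108 = 3914.903326

L=311.538 V=3914.903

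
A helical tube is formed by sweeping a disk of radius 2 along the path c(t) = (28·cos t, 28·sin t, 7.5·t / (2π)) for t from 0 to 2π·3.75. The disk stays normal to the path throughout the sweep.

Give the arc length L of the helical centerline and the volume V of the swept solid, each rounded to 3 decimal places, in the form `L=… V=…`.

L=660.334 V=8297.998

2πR = 2π·28 = 175.929189
per-turn = √(175.929189² + 7.5²) = √(30951.0794 + 56.25) = √31007.3294 = 176.088981
L = 3.75 × 176.088981 = 660.333681
V = π·2² × L = 12.566371 × 660.333681 = 8297.997759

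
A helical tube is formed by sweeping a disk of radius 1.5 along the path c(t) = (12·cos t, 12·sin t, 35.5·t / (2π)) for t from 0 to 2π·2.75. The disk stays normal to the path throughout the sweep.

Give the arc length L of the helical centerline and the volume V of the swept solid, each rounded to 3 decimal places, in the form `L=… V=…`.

2πR = 2π·12 = 75.398224
per-turn = √(75.398224² + 35.5²) = √(5684.8921 + 1260.25) = √6945.1421 = 83.337519
L = 2.75 × 83.337519 = 229.178178
V = π·1.5² × L = 7.068583 × 229.178178 = 1619.965083

L=229.178 V=1619.965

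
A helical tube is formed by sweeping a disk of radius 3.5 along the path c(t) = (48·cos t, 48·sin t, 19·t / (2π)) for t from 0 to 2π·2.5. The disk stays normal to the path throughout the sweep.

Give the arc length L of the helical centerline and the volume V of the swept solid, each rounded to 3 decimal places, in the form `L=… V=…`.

L=755.477 V=29074.161

2πR = 2π·48 = 301.592895
per-turn = √(301.592895² + 19²) = √(90958.2742 + 361) = √91319.2742 = 302.190791
L = 2.5 × 302.190791 = 755.476977
V = π·3.5² × L = 38.484510 × 755.476977 = 29074.161300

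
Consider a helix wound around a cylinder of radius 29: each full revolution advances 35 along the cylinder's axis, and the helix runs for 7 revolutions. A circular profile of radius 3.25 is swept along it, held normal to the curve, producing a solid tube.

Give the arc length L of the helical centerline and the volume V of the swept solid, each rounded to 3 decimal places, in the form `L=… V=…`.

L=1298.804 V=43098.298

2πR = 2π·29 = 182.212374
per-turn = √(182.212374² + 35²) = √(33201.3492 + 1225) = √34426.3492 = 185.543389
L = 7 × 185.543389 = 1298.803723
V = π·3.25² × L = 33.183072 × 1298.803723 = 43098.297981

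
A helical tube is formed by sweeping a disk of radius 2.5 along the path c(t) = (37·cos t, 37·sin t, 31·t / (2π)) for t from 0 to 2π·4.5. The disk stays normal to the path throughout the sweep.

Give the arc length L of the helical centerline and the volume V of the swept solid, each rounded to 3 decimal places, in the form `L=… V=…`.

L=1055.410 V=20722.932

2πR = 2π·37 = 232.477856
per-turn = √(232.477856² + 31²) = √(54045.9537 + 961) = √55006.9537 = 234.535613
L = 4.5 × 234.535613 = 1055.410258
V = π·2.5² × L = 19.634954 × 1055.410258 = 20722.931954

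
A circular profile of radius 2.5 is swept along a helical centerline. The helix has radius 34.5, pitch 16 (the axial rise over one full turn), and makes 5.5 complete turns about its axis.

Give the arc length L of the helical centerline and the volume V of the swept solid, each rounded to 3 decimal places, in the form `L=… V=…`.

L=1195.478 V=23473.149

2πR = 2π·34.5 = 216.769893
per-turn = √(216.769893² + 16²) = √(46989.1866 + 256) = √47245.1866 = 217.359579
L = 5.5 × 217.359579 = 1195.477684
V = π·2.5² × L = 19.634954 × 1195.477684 = 23473.149437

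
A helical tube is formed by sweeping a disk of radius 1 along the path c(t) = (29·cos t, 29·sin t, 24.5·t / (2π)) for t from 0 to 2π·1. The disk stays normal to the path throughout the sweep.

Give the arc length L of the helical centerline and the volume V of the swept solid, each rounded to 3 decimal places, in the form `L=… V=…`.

2πR = 2π·29 = 182.212374
per-turn = √(182.212374² + 24.5²) = √(33201.3492 + 600.25) = √33801.5992 = 183.852112
L = 1 × 183.852112 = 183.852112
V = π·1² × L = 3.141593 × 183.852112 = 577.588445

L=183.852 V=577.588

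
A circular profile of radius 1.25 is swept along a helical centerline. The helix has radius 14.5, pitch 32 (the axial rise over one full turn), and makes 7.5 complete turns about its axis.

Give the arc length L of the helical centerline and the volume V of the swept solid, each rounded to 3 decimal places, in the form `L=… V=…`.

2πR = 2π·14.5 = 91.106187
per-turn = √(91.106187² + 32²) = √(8300.3373 + 1024) = √9324.3373 = 96.562608
L = 7.5 × 96.562608 = 724.219561
V = π·1.25² × L = 4.908739 × 724.219561 = 3555.004459

L=724.220 V=3555.004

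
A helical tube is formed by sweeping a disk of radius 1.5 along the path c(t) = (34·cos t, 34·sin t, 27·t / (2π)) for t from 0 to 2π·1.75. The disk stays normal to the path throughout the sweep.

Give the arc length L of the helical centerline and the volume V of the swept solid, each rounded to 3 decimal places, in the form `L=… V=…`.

2πR = 2π·34 = 213.628300
per-turn = √(213.628300² + 27²) = √(45637.0508 + 729) = √46366.0508 = 215.327775
L = 1.75 × 215.327775 = 376.823607
V = π·1.5² × L = 7.068583 × 376.823607 = 2663.609116

L=376.824 V=2663.609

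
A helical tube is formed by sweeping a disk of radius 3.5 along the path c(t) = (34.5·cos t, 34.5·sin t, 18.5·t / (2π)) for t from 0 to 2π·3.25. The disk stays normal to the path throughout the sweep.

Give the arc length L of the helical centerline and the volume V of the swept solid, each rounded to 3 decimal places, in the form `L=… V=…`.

L=707.063 V=27210.979

2πR = 2π·34.5 = 216.769893
per-turn = √(216.769893² + 18.5²) = √(46989.1866 + 342.25) = √47331.4366 = 217.557892
L = 3.25 × 217.557892 = 707.063150
V = π·3.5² × L = 38.484510 × 707.063150 = 27210.978885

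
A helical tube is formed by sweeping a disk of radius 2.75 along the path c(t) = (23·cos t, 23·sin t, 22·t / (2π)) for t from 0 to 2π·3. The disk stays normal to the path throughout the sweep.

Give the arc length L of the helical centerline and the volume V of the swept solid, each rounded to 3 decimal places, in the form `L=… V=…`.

2πR = 2π·23 = 144.513262
per-turn = √(144.513262² + 22²) = √(20884.0829 + 484) = √21368.0829 = 146.178257
L = 3 × 146.178257 = 438.534772
V = π·2.75² × L = 23.758294 × 438.534772 = 10418.838236

L=438.535 V=10418.838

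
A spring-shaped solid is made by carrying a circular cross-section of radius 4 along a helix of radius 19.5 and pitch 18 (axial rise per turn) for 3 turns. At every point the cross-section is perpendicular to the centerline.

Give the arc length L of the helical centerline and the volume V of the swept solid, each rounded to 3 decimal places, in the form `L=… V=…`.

L=371.512 V=18674.220

2πR = 2π·19.5 = 122.522113
per-turn = √(122.522113² + 18²) = √(15011.6683 + 324) = √15335.6683 = 123.837265
L = 3 × 123.837265 = 371.511796
V = π·4² × L = 50.265482 × 371.511796 = 18674.219670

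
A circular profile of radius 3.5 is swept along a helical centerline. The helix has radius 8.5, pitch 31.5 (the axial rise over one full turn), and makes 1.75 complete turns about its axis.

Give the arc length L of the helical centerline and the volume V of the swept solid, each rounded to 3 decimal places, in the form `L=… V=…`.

2πR = 2π·8.5 = 53.407075
per-turn = √(53.407075² + 31.5²) = √(2852.3157 + 992.25) = √3844.5657 = 62.004562
L = 1.75 × 62.004562 = 108.507983
V = π·3.5² × L = 38.484510 × 108.507983 = 4175.876557

L=108.508 V=4175.877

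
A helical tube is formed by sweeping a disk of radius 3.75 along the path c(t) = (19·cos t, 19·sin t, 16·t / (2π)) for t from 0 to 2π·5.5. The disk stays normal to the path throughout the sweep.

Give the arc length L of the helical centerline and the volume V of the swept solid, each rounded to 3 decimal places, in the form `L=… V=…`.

L=662.464 V=29266.751

2πR = 2π·19 = 119.380521
per-turn = √(119.380521² + 16²) = √(14251.7088 + 256) = √14507.7088 = 120.447950
L = 5.5 × 120.447950 = 662.463727
V = π·3.75² × L = 44.178647 × 662.463727 = 29266.750949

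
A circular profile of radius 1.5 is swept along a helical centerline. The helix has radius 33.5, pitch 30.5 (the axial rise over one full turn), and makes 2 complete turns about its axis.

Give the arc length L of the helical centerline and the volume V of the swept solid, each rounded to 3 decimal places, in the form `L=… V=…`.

L=425.370 V=3006.763

2πR = 2π·33.5 = 210.486708
per-turn = √(210.486708² + 30.5²) = √(44304.6542 + 930.25) = √45234.9042 = 212.684988
L = 2 × 212.684988 = 425.369976
V = π·1.5² × L = 7.068583 × 425.369976 = 3006.763182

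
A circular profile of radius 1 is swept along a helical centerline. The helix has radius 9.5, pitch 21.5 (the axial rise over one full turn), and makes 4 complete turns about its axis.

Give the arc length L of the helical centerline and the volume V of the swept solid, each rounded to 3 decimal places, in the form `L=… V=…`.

2πR = 2π·9.5 = 59.690260
per-turn = √(59.690260² + 21.5²) = √(3562.9272 + 462.25) = √4025.1772 = 63.444284
L = 4 × 63.444284 = 253.777137
V = π·1² × L = 3.141593 × 253.777137 = 797.264388

L=253.777 V=797.264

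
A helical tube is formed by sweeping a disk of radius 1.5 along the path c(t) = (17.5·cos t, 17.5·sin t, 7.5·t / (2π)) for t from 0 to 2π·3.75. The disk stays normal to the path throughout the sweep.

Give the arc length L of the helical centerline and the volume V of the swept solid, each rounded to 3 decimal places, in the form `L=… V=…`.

L=413.292 V=2921.390

2πR = 2π·17.5 = 109.955743
per-turn = √(109.955743² + 7.5²) = √(12090.2654 + 56.25) = √12146.5154 = 110.211231
L = 3.75 × 110.211231 = 413.292115
V = π·1.5² × L = 7.068583 × 413.292115 = 2921.389816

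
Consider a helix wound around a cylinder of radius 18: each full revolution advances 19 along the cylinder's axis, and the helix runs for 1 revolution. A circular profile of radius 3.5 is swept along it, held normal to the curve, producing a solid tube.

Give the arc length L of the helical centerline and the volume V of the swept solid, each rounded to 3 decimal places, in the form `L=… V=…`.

2πR = 2π·18 = 113.097336
per-turn = √(113.097336² + 19²) = √(12791.0073 + 361) = √13152.0073 = 114.682201
L = 1 × 114.682201 = 114.682201
V = π·3.5² × L = 38.484510 × 114.682201 = 4413.488325

L=114.682 V=4413.488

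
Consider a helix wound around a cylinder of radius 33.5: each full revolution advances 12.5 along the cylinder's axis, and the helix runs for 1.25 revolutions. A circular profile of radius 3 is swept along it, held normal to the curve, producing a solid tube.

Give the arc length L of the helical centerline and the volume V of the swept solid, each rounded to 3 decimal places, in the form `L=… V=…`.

2πR = 2π·33.5 = 210.486708
per-turn = √(210.486708² + 12.5²) = √(44304.6542 + 156.25) = √44460.9042 = 210.857545
L = 1.25 × 210.857545 = 263.571931
V = π·3² × L = 28.274334 × 263.571931 = 7452.320776

L=263.572 V=7452.321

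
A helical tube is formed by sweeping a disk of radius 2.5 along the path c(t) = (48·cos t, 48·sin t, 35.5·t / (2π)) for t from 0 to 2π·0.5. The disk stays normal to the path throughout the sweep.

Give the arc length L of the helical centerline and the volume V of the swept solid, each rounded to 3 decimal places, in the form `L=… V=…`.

2πR = 2π·48 = 301.592895
per-turn = √(301.592895² + 35.5²) = √(90958.2742 + 1260.25) = √92218.5242 = 303.675031
L = 0.5 × 303.675031 = 151.837515
V = π·2.5² × L = 19.634954 × 151.837515 = 2981.322640

L=151.838 V=2981.323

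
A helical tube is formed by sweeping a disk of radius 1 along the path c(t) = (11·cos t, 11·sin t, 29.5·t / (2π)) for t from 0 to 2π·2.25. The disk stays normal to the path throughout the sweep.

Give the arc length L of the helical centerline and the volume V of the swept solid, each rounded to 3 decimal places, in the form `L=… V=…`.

L=169.082 V=531.186

2πR = 2π·11 = 69.115038
per-turn = √(69.115038² + 29.5²) = √(4776.8885 + 870.25) = √5647.1385 = 75.147445
L = 2.25 × 75.147445 = 169.081752
V = π·1² × L = 3.141593 × 169.081752 = 531.185989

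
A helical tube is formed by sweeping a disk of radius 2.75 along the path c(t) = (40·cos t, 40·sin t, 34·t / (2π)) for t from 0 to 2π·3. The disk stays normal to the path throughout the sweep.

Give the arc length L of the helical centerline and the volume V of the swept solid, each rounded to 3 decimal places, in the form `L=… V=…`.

L=760.850 V=18076.506

2πR = 2π·40 = 251.327412
per-turn = √(251.327412² + 34²) = √(63165.4682 + 1156) = √64321.4682 = 253.616774
L = 3 × 253.616774 = 760.850323
V = π·2.75² × L = 23.758294 × 760.850323 = 18076.505993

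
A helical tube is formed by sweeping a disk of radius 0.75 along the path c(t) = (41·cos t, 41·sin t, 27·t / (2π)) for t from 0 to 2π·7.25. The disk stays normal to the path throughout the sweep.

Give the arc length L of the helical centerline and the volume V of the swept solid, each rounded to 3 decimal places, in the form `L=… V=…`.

2πR = 2π·41 = 257.610598
per-turn = √(257.610598² + 27²) = √(66363.2200 + 729) = √67092.2200 = 259.021659
L = 7.25 × 259.021659 = 1877.907030
V = π·0.75² × L = 1.767146 × 1877.907030 = 3318.535648

L=1877.907 V=3318.536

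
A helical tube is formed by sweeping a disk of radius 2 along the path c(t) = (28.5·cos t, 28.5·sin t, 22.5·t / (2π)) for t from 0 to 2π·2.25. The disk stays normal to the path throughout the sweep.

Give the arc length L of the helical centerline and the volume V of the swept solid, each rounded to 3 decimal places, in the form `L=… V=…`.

L=406.077 V=5102.918

2πR = 2π·28.5 = 179.070781
per-turn = √(179.070781² + 22.5²) = √(32066.3447 + 506.25) = √32572.5947 = 180.478793
L = 2.25 × 180.478793 = 406.077284
V = π·2² × L = 12.566371 × 406.077284 = 5102.917650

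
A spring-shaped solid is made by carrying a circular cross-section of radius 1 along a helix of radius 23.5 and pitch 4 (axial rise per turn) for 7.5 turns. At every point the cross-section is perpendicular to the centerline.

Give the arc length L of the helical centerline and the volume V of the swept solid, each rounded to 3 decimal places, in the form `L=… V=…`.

2πR = 2π·23.5 = 147.654855
per-turn = √(147.654855² + 4²) = √(21801.9561 + 16) = √21817.9561 = 147.709025
L = 7.5 × 147.709025 = 1107.817689
V = π·1² × L = 3.141593 × 1107.817689 = 3480.311913

L=1107.818 V=3480.312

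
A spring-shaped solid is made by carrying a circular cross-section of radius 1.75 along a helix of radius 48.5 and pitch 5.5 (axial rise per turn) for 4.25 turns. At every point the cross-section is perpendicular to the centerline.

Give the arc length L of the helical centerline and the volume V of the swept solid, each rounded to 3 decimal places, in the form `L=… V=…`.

2πR = 2π·48.5 = 304.734487
per-turn = √(304.734487² + 5.5²) = √(92863.1078 + 30.25) = √92893.3578 = 304.784117
L = 4.25 × 304.784117 = 1295.332496
V = π·1.75² × L = 9.621128 × 1295.332496 = 12462.559102

L=1295.332 V=12462.559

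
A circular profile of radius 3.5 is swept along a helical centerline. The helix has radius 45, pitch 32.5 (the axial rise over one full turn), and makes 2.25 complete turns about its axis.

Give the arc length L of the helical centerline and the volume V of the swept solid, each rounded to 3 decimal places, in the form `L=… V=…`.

2πR = 2π·45 = 282.743339
per-turn = √(282.743339² + 32.5²) = √(79943.7956 + 1056.25) = √81000.0456 = 284.605070
L = 2.25 × 284.605070 = 640.361407
V = π·3.5² × L = 38.484510 × 640.361407 = 24643.994961

L=640.361 V=24643.995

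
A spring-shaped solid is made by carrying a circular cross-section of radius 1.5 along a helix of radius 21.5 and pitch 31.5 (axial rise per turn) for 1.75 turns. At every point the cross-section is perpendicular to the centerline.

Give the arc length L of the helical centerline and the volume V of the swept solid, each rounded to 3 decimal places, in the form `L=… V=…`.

L=242.747 V=1715.876

2πR = 2π·21.5 = 135.088484
per-turn = √(135.088484² + 31.5²) = √(18248.8985 + 992.25) = √19241.1485 = 138.712467
L = 1.75 × 138.712467 = 242.746817
V = π·1.5² × L = 7.068583 × 242.746817 = 1715.876142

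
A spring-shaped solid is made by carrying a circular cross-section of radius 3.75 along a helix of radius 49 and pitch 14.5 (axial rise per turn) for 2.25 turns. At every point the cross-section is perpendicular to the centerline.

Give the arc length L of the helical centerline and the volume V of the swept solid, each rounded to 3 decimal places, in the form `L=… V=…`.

2πR = 2π·49 = 307.876080
per-turn = √(307.876080² + 14.5²) = √(94787.6807 + 210.25) = √94997.9307 = 308.217343
L = 2.25 × 308.217343 = 693.489022
V = π·3.75² × L = 44.178647 × 693.489022 = 30637.406499

L=693.489 V=30637.406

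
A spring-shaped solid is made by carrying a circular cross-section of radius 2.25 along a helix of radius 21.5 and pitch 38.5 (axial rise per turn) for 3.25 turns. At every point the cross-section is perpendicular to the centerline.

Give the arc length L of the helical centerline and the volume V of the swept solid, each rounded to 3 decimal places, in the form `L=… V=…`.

L=456.520 V=7260.632

2πR = 2π·21.5 = 135.088484
per-turn = √(135.088484² + 38.5²) = √(18248.8985 + 1482.25) = √19731.1485 = 140.467607
L = 3.25 × 140.467607 = 456.519722
V = π·2.25² × L = 15.904313 × 456.519722 = 7260.632460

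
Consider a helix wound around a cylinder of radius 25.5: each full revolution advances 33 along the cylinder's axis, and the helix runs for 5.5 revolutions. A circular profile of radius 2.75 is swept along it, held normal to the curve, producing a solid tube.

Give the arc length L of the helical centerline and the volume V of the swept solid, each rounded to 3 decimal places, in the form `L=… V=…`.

L=899.714 V=21375.669

2πR = 2π·25.5 = 160.221225
per-turn = √(160.221225² + 33²) = √(25670.8410 + 1089) = √26759.8410 = 163.584355
L = 5.5 × 163.584355 = 899.713950
V = π·2.75² × L = 23.758294 × 899.713950 = 21375.668936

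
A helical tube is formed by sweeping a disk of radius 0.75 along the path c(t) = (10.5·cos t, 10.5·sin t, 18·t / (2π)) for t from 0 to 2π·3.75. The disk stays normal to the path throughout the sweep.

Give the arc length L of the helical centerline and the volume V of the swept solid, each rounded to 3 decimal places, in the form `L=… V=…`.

L=256.443 V=453.173

2πR = 2π·10.5 = 65.973446
per-turn = √(65.973446² + 18²) = √(4352.4955 + 324) = √4676.4955 = 68.384907
L = 3.75 × 68.384907 = 256.443402
V = π·0.75² × L = 1.767146 × 256.443402 = 453.172899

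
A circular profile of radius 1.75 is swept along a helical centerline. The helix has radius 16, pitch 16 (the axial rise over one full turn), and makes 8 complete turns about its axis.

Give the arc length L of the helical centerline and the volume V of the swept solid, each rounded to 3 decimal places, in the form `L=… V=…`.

L=814.370 V=7835.157

2πR = 2π·16 = 100.530965
per-turn = √(100.530965² + 16²) = √(10106.4749 + 256) = √10362.4749 = 101.796242
L = 8 × 101.796242 = 814.369937
V = π·1.75² × L = 9.621128 × 814.369937 = 7835.156996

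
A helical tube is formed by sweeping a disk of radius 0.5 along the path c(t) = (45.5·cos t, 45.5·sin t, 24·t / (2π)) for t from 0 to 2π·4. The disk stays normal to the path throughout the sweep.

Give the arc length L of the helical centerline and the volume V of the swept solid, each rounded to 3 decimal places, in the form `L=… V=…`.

2πR = 2π·45.5 = 285.884931
per-turn = √(285.884931² + 24²) = √(81730.1940 + 576) = √82306.1940 = 286.890561
L = 4 × 286.890561 = 1147.562244
V = π·0.5² × L = 0.785398 × 1147.562244 = 901.293279

L=1147.562 V=901.293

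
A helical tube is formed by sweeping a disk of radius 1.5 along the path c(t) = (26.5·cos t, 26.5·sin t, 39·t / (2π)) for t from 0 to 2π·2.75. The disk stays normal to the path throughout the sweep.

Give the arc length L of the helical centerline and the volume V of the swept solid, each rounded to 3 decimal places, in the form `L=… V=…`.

L=470.280 V=3324.213

2πR = 2π·26.5 = 166.504411
per-turn = √(166.504411² + 39²) = √(27723.7188 + 1521) = √29244.7188 = 171.010873
L = 2.75 × 171.010873 = 470.279901
V = π·1.5² × L = 7.068583 × 470.279901 = 3324.212737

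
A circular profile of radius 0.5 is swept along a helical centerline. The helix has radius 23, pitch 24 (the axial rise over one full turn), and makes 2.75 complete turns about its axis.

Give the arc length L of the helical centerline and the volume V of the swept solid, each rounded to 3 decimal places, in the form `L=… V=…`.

L=402.855 V=316.401

2πR = 2π·23 = 144.513262
per-turn = √(144.513262² + 24²) = √(20884.0829 + 576) = √21460.0829 = 146.492604
L = 2.75 × 146.492604 = 402.854660
V = π·0.5² × L = 0.785398 × 402.854660 = 316.401310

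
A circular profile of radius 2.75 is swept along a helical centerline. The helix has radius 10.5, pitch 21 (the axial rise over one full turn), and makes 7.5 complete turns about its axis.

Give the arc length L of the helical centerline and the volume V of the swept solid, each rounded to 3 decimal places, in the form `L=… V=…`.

2πR = 2π·10.5 = 65.973446
per-turn = √(65.973446² + 21²) = √(4352.4955 + 441) = √4793.4955 = 69.235074
L = 7.5 × 69.235074 = 519.263059
V = π·2.75² × L = 23.758294 × 519.263059 = 12336.804643

L=519.263 V=12336.805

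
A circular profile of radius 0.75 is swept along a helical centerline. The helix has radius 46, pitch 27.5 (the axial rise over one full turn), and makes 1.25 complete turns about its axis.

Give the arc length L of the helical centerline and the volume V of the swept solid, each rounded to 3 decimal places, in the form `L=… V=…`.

2πR = 2π·46 = 289.026524
per-turn = √(289.026524² + 27.5²) = √(83536.3317 + 756.25) = √84292.5817 = 290.331847
L = 1.25 × 290.331847 = 362.914809
V = π·0.75² × L = 1.767146 × 362.914809 = 641.323406

L=362.915 V=641.323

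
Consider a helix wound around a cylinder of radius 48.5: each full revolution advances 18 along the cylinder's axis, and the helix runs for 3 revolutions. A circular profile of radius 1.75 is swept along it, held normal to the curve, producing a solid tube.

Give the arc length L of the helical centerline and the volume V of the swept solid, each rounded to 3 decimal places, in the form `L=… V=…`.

L=915.797 V=8810.999

2πR = 2π·48.5 = 304.734487
per-turn = √(304.734487² + 18²) = √(92863.1078 + 324) = √93187.1078 = 305.265635
L = 3 × 305.265635 = 915.796904
V = π·1.75² × L = 9.621128 × 915.796904 = 8810.998784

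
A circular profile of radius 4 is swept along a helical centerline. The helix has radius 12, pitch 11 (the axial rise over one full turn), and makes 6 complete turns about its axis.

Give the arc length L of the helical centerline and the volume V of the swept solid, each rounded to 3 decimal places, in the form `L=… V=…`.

2πR = 2π·12 = 75.398224
per-turn = √(75.398224² + 11²) = √(5684.8921 + 121) = √5805.8921 = 76.196405
L = 6 × 76.196405 = 457.178430
V = π·4² × L = 50.265482 × 457.178430 = 22980.294353

L=457.178 V=22980.294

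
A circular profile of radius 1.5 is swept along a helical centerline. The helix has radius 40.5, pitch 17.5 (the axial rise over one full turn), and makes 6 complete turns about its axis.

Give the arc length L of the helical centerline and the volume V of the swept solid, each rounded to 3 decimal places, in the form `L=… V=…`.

2πR = 2π·40.5 = 254.469005
per-turn = √(254.469005² + 17.5²) = √(64754.4745 + 306.25) = √65060.7245 = 255.070038
L = 6 × 255.070038 = 1530.420230
V = π·1.5² × L = 7.068583 × 1530.420230 = 10817.903142

L=1530.420 V=10817.903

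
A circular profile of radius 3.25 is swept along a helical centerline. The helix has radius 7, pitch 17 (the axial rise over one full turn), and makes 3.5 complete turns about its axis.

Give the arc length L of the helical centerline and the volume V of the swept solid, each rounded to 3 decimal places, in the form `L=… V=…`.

2πR = 2π·7 = 43.982297
per-turn = √(43.982297² + 17²) = √(1934.4425 + 289) = √2223.4425 = 47.153393
L = 3.5 × 47.153393 = 165.036875
V = π·3.25² × L = 33.183072 × 165.036875 = 5476.430578

L=165.037 V=5476.431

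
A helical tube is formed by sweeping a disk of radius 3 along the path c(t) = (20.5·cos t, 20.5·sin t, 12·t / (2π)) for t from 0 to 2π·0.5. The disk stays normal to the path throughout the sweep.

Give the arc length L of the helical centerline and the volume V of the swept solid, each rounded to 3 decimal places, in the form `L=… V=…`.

2πR = 2π·20.5 = 128.805299
per-turn = √(128.805299² + 12²) = √(16590.8050 + 144) = √16734.8050 = 129.363074
L = 0.5 × 129.363074 = 64.681537
V = π·3² × L = 28.274334 × 64.681537 = 1828.827378

L=64.682 V=1828.827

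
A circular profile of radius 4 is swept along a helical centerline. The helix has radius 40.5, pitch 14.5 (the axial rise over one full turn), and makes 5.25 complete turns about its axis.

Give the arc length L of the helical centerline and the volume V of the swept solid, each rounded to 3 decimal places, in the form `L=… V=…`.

2πR = 2π·40.5 = 254.469005
per-turn = √(254.469005² + 14.5²) = √(64754.4745 + 210.25) = √64964.7245 = 254.881785
L = 5.25 × 254.881785 = 1338.129373
V = π·4² × L = 50.265482 × 1338.129373 = 67261.718514

L=1338.129 V=67261.719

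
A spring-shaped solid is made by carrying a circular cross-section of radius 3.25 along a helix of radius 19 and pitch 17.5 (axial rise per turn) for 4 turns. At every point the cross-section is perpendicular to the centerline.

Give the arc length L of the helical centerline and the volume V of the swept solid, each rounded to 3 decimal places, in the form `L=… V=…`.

2πR = 2π·19 = 119.380521
per-turn = √(119.380521² + 17.5²) = √(14251.7088 + 306.25) = √14557.9588 = 120.656366
L = 4 × 120.656366 = 482.625466
V = π·3.25² × L = 33.183072 × 482.625466 = 16014.995770

L=482.625 V=16014.996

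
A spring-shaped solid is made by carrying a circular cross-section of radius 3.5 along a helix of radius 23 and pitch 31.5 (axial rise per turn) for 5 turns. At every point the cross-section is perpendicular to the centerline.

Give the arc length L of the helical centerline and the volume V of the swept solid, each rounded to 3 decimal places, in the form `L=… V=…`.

L=739.533 V=28460.546

2πR = 2π·23 = 144.513262
per-turn = √(144.513262² + 31.5²) = √(20884.0829 + 992.25) = √21876.3329 = 147.906501
L = 5 × 147.906501 = 739.532503
V = π·3.5² × L = 38.484510 × 739.532503 = 28460.546007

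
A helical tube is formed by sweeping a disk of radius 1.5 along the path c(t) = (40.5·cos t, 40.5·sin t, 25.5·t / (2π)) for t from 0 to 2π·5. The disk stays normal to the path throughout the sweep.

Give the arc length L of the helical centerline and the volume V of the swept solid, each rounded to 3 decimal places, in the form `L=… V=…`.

L=1278.717 V=9038.720

2πR = 2π·40.5 = 254.469005
per-turn = √(254.469005² + 25.5²) = √(64754.4745 + 650.25) = √65404.7245 = 255.743474
L = 5 × 255.743474 = 1278.717370
V = π·1.5² × L = 7.068583 × 1278.717370 = 9038.720464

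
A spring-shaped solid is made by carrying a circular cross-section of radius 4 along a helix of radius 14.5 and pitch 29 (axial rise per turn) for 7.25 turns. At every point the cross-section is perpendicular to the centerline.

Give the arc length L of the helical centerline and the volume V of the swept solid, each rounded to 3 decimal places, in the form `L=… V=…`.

L=693.175 V=34842.774

2πR = 2π·14.5 = 91.106187
per-turn = √(91.106187² + 29²) = √(8300.3373 + 841) = √9141.3373 = 95.610341
L = 7.25 × 95.610341 = 693.174972
V = π·4² × L = 50.265482 × 693.174972 = 34842.774398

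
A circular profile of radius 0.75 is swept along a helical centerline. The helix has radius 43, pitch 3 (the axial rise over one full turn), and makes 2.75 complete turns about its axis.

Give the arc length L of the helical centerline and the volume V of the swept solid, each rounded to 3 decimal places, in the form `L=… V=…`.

2πR = 2π·43 = 270.176968
per-turn = √(270.176968² + 3²) = √(72995.5942 + 9) = √73004.5942 = 270.193623
L = 2.75 × 270.193623 = 743.032464
V = π·0.75² × L = 1.767146 × 743.032464 = 1313.046749

L=743.032 V=1313.047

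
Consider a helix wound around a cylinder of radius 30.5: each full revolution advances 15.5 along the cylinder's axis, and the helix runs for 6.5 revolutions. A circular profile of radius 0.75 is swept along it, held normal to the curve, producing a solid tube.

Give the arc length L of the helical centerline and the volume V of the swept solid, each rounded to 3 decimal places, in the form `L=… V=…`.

L=1249.709 V=2208.419

2πR = 2π·30.5 = 191.637152
per-turn = √(191.637152² + 15.5²) = √(36724.7980 + 240.25) = √36965.0480 = 192.262966
L = 6.5 × 192.262966 = 1249.709277
V = π·0.75² × L = 1.767146 × 1249.709277 = 2208.418585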